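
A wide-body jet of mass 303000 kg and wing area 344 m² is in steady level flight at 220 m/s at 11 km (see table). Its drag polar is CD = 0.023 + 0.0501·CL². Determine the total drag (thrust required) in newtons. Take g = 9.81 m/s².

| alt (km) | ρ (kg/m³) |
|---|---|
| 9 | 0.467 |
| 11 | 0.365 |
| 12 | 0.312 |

At 11 km, from the table: ρ = 0.365 kg/m³.
Weight W = mg = 303000 × 9.81 = 2.9724×10^6 N; in level flight L = W.
Dynamic pressure q = 0.5 × 0.365 × 220² = 8833 Pa.
CL = 2W/(ρv²S) = 2×2.9724×10^6/(0.365×220²×344) = 0.9782.
CD = 0.023 + 0.0501 × 0.9782² = 0.07094.
D = q·S·CD = 8833 × 344 × 0.07094 = 2.156×10^5 N

D = 2.16×10^5 N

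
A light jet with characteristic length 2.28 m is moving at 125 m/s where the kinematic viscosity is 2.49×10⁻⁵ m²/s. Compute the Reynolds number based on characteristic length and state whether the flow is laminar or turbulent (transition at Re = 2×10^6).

Re = 1.14×10^7 (turbulent)

Re = v·c/ν = 125 × 2.28 / (2.49×10⁻⁵) = 1.14×10^7
Since 1.14×10^7 > 2×10^6, the flow is turbulent.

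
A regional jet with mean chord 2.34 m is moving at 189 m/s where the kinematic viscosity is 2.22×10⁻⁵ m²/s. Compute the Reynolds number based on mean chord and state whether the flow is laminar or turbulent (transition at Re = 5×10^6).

Re = v·c/ν = 189 × 2.34 / (2.22×10⁻⁵) = 1.99×10^7
Since 1.99×10^7 > 5×10^6, the flow is turbulent.

Re = 1.99×10^7 (turbulent)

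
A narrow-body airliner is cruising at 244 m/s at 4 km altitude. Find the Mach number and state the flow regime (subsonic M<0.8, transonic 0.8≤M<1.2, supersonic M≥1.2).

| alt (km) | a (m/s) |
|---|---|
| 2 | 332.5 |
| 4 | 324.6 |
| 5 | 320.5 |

M = 0.752 (subsonic)

At 4 km, from the table: a = 324.6 m/s.
M = v/a = 244 / 324.6 = 0.752
M = 0.752 → subsonic.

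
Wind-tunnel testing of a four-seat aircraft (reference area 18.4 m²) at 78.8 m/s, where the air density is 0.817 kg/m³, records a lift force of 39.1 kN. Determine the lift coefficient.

CL = 0.838

From L = ½ρv²S·CL, rearranging gives CL = 2L/(ρv²S).
CL = 2 × 39100 / (0.817 × 78.8² × 18.4) = 0.838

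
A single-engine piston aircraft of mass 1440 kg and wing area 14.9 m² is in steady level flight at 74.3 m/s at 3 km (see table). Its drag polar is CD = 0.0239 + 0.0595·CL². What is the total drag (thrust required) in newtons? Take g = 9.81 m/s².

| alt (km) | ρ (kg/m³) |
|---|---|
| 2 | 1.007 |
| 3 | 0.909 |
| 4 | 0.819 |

D = 1210 N

At 3 km, from the table: ρ = 0.909 kg/m³.
In steady level flight, lift balances weight: W = mg = 1440 × 9.81 = 14126 N.
Dynamic pressure q = 0.5 × 0.909 × 74.3² = 2509 Pa.
CL = W/(q·S) = 14126 / (2509 × 14.9) = 0.3779.
CD = 0.0239 + 0.0595 × 0.3779² = 0.0324.
D = q·S·CD = 2509 × 14.9 × 0.0324 = 1211 N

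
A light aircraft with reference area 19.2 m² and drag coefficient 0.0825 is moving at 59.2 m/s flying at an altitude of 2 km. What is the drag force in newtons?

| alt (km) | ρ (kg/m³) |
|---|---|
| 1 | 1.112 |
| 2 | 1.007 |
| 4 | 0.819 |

D = 2800 N

At 2 km, from the table: ρ = 1.007 kg/m³.
Dynamic pressure q = ½ρv² = ½ × 1.007 × 59.2² = 1765 Pa.
D = q·S·CD = 1765 × 19.2 × 0.0825 = 2800 N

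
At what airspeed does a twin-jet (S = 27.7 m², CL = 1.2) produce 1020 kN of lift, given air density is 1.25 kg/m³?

L = ½ρv²S·CL ⇒ v = √(2L/(ρ·S·CL))
v = √(2 × 1.02×10^6 / (1.25 × 27.7 × 1.2)) = √49100 = 222 m/s

v = 222 m/s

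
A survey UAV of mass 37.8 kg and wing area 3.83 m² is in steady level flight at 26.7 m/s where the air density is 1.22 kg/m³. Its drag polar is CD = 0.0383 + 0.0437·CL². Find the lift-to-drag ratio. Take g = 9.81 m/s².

Weight W = mg = 37.8 × 9.81 = 370.82 N; in level flight L = W.
q = ½ρv² = ½ × 1.22 × 26.7² = 434.9 Pa.
CL = W/(q·S) = 370.82 / (434.9 × 3.83) = 0.2226.
CD = 0.0383 + 0.0437 × 0.2226² = 0.04047.
L/D = CL/CD = 0.2226 / 0.04047 = 5.5

L/D = 5.5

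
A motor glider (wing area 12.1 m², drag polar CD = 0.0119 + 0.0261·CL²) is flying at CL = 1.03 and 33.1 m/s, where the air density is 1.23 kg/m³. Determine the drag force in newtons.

CD = 0.0119 + 0.0261 × 1.03² = 0.03959
D = ½ρv²S·CD = ½ × 1.23 × 33.1² × 12.1 × 0.03959 = 323 N

D = 323 N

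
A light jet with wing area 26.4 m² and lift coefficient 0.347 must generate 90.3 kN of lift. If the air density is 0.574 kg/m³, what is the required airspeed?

v = 185 m/s

L = ½ρv²S·CL ⇒ v = √(2L/(ρ·S·CL))
v = √(2 × 90300 / (0.574 × 26.4 × 0.347)) = √34350 = 185 m/s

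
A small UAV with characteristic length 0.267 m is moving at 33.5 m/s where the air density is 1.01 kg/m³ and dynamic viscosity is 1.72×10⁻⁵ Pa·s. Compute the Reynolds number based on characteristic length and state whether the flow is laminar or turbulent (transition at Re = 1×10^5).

Re = 5.25×10^5 (turbulent)

Re = ρ·v·c/μ = 1.01 × 33.5 × 0.267 / (1.72×10⁻⁵) = 5.25×10^5
Since 5.25×10^5 > 1×10^5, the flow is turbulent.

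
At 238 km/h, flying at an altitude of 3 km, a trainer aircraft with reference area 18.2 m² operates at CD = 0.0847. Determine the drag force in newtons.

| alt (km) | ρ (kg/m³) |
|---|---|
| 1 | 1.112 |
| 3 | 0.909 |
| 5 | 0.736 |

At 3 km, from the table: ρ = 0.909 kg/m³.
Convert speed: v = 238 km/h ÷ 3.6 = 66.11 m/s.
Dynamic pressure q = ½ρv² = ½ × 0.909 × 66.11² = 1986 Pa.
D = q·S·CD = 1986 × 18.2 × 0.0847 = 3060 N

D = 3060 N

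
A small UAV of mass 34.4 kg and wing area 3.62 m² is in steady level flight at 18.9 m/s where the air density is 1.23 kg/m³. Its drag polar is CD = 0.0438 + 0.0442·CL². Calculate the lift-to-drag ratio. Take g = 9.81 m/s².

Level flight ⇒ L = W = m·g = 34.4 × 9.81 = 337.46 N.
q = ½ρv² = ½ × 1.23 × 18.9² = 219.7 Pa.
Required CL = L/(qS) = 337.46/(219.7·3.62) = 0.4243.
CD = 0.0438 + 0.0442 × 0.4243² = 0.05176.
L/D = CL/CD = 0.4243 / 0.05176 = 8.2

L/D = 8.2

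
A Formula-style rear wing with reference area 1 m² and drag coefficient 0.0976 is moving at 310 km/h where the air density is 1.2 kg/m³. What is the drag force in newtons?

Convert speed: v = 310 km/h ÷ 3.6 = 86.11 m/s.
Dynamic pressure q = ½ρv² = ½ × 1.2 × 86.11² = 4449 Pa.
D = q·S·CD = 4449 × 1 × 0.0976 = 434 N

D = 434 N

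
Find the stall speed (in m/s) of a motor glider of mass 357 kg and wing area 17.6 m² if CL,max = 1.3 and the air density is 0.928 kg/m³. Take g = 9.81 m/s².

V_stall = 18.2 m/s

Weight W = mg = 357 × 9.81 = 3502 N.
V_stall = √(2W/(ρ·S·CL,max)) = √(2 × 3502 / (0.928 × 17.6 × 1.3))
V_stall = √329.9 = 18.2 m/s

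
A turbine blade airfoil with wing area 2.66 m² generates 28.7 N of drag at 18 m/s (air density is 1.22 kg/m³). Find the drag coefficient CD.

CD = 0.0546

From D = ½ρv²S·CD, rearranging gives CD = 2D/(ρv²S).
CD = 2 × 28.7 / (1.22 × 18² × 2.66) = 0.0546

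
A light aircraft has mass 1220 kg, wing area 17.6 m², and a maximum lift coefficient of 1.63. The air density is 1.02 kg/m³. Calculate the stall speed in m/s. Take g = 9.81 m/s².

V_stall = 28.6 m/s

Weight W = mg = 1220 × 9.81 = 11970 N.
V_stall = √(2W/(ρ·S·CL,max)) = √(2 × 11970 / (1.02 × 17.6 × 1.63))
V_stall = √818 = 28.6 m/s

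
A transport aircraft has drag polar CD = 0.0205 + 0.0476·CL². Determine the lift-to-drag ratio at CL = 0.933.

L/D = 15.1

CD = 0.0205 + 0.0476 × 0.933² = 0.06194
L/D = CL/CD = 0.933 / 0.06194 = 15.1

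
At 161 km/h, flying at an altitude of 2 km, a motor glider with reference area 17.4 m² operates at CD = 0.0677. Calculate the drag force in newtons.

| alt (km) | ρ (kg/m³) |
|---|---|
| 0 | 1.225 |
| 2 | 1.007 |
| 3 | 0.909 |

D = 1190 N

At 2 km, from the table: ρ = 1.007 kg/m³.
Convert speed: v = 161 km/h ÷ 3.6 = 44.72 m/s.
Dynamic pressure q = ½ρv² = ½ × 1.007 × 44.72² = 1007 Pa.
D = q·S·CD = 1007 × 17.4 × 0.0677 = 1190 N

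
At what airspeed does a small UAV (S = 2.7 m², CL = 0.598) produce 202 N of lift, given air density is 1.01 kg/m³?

L = ½ρv²S·CL ⇒ v = √(2L/(ρ·S·CL))
v = √(2 × 202 / (1.01 × 2.7 × 0.598)) = √247.7 = 15.7 m/s

v = 15.7 m/s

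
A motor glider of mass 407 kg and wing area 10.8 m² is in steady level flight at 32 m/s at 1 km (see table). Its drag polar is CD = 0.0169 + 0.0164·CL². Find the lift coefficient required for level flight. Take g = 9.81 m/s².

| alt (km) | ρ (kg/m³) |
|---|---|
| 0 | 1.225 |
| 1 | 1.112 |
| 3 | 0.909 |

At 1 km, from the table: ρ = 1.112 kg/m³.
In steady level flight, lift balances weight: W = mg = 407 × 9.81 = 3992.7 N.
q = ½ρv² = ½ × 1.112 × 32² = 569.3 Pa.
Required CL = L/(qS) = 3992.7/(569.3·10.8) = 0.6493.

CL = 0.649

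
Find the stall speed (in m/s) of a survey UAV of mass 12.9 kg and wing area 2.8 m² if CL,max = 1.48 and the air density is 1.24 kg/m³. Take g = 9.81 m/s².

V_stall = 7.02 m/s

Weight W = mg = 12.9 × 9.81 = 126.5 N.
V_stall = √(2W/(ρ·S·CL,max)) = √(2 × 126.5 / (1.24 × 2.8 × 1.48))
V_stall = √49.25 = 7.02 m/s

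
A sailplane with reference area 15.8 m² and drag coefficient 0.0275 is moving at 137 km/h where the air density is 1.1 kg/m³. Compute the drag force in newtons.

Convert speed: v = 137 km/h ÷ 3.6 = 38.06 m/s.
Dynamic pressure q = ½ρv² = ½ × 1.1 × 38.06² = 796.5 Pa.
D = q·S·CD = 796.5 × 15.8 × 0.0275 = 346 N

D = 346 N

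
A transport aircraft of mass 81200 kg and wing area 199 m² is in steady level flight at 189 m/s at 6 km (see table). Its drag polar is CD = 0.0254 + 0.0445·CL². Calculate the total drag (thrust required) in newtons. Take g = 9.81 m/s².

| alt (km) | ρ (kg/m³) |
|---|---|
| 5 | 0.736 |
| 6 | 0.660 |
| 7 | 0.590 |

D = 71600 N

At 6 km, from the table: ρ = 0.660 kg/m³.
In steady level flight, lift balances weight: W = mg = 81200 × 9.81 = 7.9657×10^5 N.
Dynamic pressure q = 0.5 × 0.66 × 189² = 11790 Pa.
CL = W/(q·S) = 7.9657×10^5 / (11790 × 199) = 0.3396.
CD = 0.0254 + 0.0445 × 0.3396² = 0.03053.
D = q·S·CD = 11790 × 199 × 0.03053 = 71620 N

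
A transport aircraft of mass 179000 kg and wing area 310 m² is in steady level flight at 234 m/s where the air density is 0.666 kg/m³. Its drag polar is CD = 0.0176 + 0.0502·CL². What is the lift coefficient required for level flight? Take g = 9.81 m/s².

Level flight ⇒ L = W = m·g = 179000 × 9.81 = 1.756×10^6 N.
Dynamic pressure q = 0.5 × 0.666 × 234² = 18230 Pa.
Required CL = L/(qS) = 1.756×10^6/(18230·310) = 0.3107.

CL = 0.311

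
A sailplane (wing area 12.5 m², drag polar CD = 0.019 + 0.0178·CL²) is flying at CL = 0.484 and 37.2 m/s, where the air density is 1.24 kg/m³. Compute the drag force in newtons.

D = 248 N

CD = 0.019 + 0.0178 × 0.484² = 0.02317
D = ½ρv²S·CD = ½ × 1.24 × 37.2² × 12.5 × 0.02317 = 248 N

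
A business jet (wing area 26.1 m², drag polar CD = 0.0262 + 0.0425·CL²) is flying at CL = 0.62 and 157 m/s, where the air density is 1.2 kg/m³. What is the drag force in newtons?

D = 16400 N

CD = 0.0262 + 0.0425 × 0.62² = 0.04254
D = ½ρv²S·CD = ½ × 1.2 × 157² × 26.1 × 0.04254 = 16400 N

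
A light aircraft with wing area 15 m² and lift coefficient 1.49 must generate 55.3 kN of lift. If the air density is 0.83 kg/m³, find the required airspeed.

L = ½ρv²S·CL ⇒ v = √(2L/(ρ·S·CL))
v = √(2 × 55300 / (0.83 × 15 × 1.49)) = √5962 = 77.2 m/s

v = 77.2 m/s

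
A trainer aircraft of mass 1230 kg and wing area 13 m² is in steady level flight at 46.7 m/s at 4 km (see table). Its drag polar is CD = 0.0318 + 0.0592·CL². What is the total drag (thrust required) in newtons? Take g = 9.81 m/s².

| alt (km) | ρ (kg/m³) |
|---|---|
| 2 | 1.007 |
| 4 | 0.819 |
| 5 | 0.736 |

At 4 km, from the table: ρ = 0.819 kg/m³.
Level flight ⇒ L = W = m·g = 1230 × 9.81 = 12066 N.
q = ½ρv² = ½ × 0.819 × 46.7² = 893.1 Pa.
CL = W/(q·S) = 12066 / (893.1 × 13) = 1.039.
CD = 0.0318 + 0.0592 × 1.039² = 0.09575.
D = q·S·CD = 893.1 × 13 × 0.09575 = 1112 N

D = 1110 N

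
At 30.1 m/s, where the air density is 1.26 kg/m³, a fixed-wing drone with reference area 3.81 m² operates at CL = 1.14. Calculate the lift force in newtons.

L = 2480 N

Dynamic pressure q = ½ρv² = ½ × 1.26 × 30.1² = 570.8 Pa.
L = q·S·CL = 570.8 × 3.81 × 1.14 = 2480 N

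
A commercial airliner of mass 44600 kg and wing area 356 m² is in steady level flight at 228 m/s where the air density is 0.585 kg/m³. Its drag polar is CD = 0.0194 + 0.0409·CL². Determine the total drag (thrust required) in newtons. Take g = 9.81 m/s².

D = 1.06×10^5 N

In steady level flight, lift balances weight: W = mg = 44600 × 9.81 = 4.3753×10^5 N.
q = ½ρv² = ½ × 0.585 × 228² = 15210 Pa.
CL = W/(q·S) = 4.3753×10^5 / (15210 × 356) = 0.08083.
CD = 0.0194 + 0.0409 × 0.08083² = 0.01967.
D = q·S·CD = 15210 × 356 × 0.01967 = 1.065×10^5 N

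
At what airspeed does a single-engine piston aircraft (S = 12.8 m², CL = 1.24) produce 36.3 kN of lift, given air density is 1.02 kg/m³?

v = 67 m/s

L = ½ρv²S·CL ⇒ v = √(2L/(ρ·S·CL))
v = √(2 × 36300 / (1.02 × 12.8 × 1.24)) = √4484 = 67 m/s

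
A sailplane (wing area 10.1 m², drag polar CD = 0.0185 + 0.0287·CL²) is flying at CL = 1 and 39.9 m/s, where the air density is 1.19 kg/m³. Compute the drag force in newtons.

D = 452 N

CD = 0.0185 + 0.0287 × 1² = 0.0472
D = ½ρv²S·CD = ½ × 1.19 × 39.9² × 10.1 × 0.0472 = 452 N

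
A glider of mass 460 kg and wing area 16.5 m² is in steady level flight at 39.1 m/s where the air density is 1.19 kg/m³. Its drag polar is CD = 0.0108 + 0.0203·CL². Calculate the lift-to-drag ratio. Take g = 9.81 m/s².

Weight W = mg = 460 × 9.81 = 4512.6 N; in level flight L = W.
Dynamic pressure q = 0.5 × 1.19 × 39.1² = 909.6 Pa.
Required CL = L/(qS) = 4512.6/(909.6·16.5) = 0.3007.
CD = 0.0108 + 0.0203 × 0.3007² = 0.01264.
L/D = CL/CD = 0.3007 / 0.01264 = 23.8

L/D = 23.8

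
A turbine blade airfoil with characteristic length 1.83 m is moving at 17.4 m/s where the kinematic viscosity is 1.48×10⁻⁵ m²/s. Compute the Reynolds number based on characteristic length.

Re = v·c/ν = 17.4 × 1.83 / (1.48×10⁻⁵) = 2.15×10^6

Re = 2.15×10^6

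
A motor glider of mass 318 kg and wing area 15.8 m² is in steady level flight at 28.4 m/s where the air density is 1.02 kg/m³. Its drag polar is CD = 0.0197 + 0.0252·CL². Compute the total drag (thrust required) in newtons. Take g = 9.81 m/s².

Level flight ⇒ L = W = m·g = 318 × 9.81 = 3119.6 N.
Dynamic pressure q = 0.5 × 1.02 × 28.4² = 411.3 Pa.
Required CL = L/(qS) = 3119.6/(411.3·15.8) = 0.48.
CD = 0.0197 + 0.0252 × 0.48² = 0.02551.
D = q·S·CD = 411.3 × 15.8 × 0.02551 = 165.8 N

D = 166 N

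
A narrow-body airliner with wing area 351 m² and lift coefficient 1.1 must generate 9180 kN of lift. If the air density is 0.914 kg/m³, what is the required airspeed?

L = ½ρv²S·CL ⇒ v = √(2L/(ρ·S·CL))
v = √(2 × 9.18×10^6 / (0.914 × 351 × 1.1)) = √52030 = 228 m/s

v = 228 m/s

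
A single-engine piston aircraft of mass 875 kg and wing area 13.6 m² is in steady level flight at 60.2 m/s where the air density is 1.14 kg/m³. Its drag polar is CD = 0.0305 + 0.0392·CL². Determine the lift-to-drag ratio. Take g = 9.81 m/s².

L/D = 8.94

In steady level flight, lift balances weight: W = mg = 875 × 9.81 = 8583.8 N.
Dynamic pressure q = 0.5 × 1.14 × 60.2² = 2066 Pa.
Required CL = L/(qS) = 8583.8/(2066·13.6) = 0.3055.
CD = 0.0305 + 0.0392 × 0.3055² = 0.03416.
L/D = CL/CD = 0.3055 / 0.03416 = 8.94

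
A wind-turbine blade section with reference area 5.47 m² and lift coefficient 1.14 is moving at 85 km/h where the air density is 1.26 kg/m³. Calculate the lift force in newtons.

L = 2190 N

Convert speed: v = 85 km/h ÷ 3.6 = 23.61 m/s.
L = ½ρv²S·CL = ½ × 1.26 × 23.61² × 5.47 × 1.14 = 2190 N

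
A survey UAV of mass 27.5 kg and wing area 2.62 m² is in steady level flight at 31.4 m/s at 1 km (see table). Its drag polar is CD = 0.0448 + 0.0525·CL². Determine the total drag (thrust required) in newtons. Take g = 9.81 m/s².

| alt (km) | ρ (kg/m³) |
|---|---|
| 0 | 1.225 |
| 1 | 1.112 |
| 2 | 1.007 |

At 1 km, from the table: ρ = 1.112 kg/m³.
In steady level flight, lift balances weight: W = mg = 27.5 × 9.81 = 269.78 N.
Dynamic pressure q = 0.5 × 1.112 × 31.4² = 548.2 Pa.
CL = W/(q·S) = 269.78 / (548.2 × 2.62) = 0.1878.
CD = 0.0448 + 0.0525 × 0.1878² = 0.04665.
D = q·S·CD = 548.2 × 2.62 × 0.04665 = 67.01 N

D = 67 N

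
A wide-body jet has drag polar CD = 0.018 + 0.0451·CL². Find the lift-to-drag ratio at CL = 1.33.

CD = 0.018 + 0.0451 × 1.33² = 0.09778
L/D = CL/CD = 1.33 / 0.09778 = 13.6

L/D = 13.6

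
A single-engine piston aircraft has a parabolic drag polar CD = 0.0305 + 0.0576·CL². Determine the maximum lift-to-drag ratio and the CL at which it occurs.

For CD = CD0 + K·CL², (L/D)max occurs at CL* = √(CD0/K) and equals 1/(2√(K·CD0)).
(L/D)max = 1/(2√(0.0576 × 0.0305)) = 1/(2 × 0.04191) = 11.9
CL* = √(0.0305/0.0576) = 0.728

(L/D)max = 11.9, at CL = 0.728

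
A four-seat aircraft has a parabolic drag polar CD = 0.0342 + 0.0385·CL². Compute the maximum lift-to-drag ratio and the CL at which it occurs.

(L/D)max = 13.8, at CL = 0.943

For CD = CD0 + K·CL², (L/D)max occurs at CL* = √(CD0/K) and equals 1/(2√(K·CD0)).
(L/D)max = 1/(2√(0.0385 × 0.0342)) = 1/(2 × 0.03629) = 13.8
CL* = √(0.0342/0.0385) = 0.943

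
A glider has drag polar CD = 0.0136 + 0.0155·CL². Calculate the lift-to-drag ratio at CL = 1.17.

CD = 0.0136 + 0.0155 × 1.17² = 0.03482
L/D = CL/CD = 1.17 / 0.03482 = 33.6

L/D = 33.6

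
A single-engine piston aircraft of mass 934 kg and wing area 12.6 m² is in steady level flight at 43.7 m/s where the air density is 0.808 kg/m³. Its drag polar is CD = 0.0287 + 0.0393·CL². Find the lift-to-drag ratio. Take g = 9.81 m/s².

Weight W = mg = 934 × 9.81 = 9162.5 N; in level flight L = W.
Dynamic pressure q = 0.5 × 0.808 × 43.7² = 771.5 Pa.
CL = W/(q·S) = 9162.5 / (771.5 × 12.6) = 0.9425.
CD = 0.0287 + 0.0393 × 0.9425² = 0.06361.
L/D = CL/CD = 0.9425 / 0.06361 = 14.8

L/D = 14.8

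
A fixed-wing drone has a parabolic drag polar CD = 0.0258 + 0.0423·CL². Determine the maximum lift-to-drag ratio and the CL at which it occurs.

(L/D)max = 15.1, at CL = 0.781

For CD = CD0 + K·CL², (L/D)max occurs at CL* = √(CD0/K) and equals 1/(2√(K·CD0)).
(L/D)max = 1/(2√(0.0423 × 0.0258)) = 1/(2 × 0.03304) = 15.1
CL* = √(0.0258/0.0423) = 0.781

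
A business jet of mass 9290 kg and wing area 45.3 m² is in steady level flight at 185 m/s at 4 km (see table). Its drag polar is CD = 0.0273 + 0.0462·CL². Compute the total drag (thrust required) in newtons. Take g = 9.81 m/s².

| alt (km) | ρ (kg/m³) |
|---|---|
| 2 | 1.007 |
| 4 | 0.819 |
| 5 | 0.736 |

At 4 km, from the table: ρ = 0.819 kg/m³.
In steady level flight, lift balances weight: W = mg = 9290 × 9.81 = 91135 N.
q = ½ρv² = ½ × 0.819 × 185² = 14020 Pa.
CL = W/(q·S) = 91135 / (14020 × 45.3) = 0.1435.
CD = 0.0273 + 0.0462 × 0.1435² = 0.02825.
D = q·S·CD = 14020 × 45.3 × 0.02825 = 17940 N

D = 17900 N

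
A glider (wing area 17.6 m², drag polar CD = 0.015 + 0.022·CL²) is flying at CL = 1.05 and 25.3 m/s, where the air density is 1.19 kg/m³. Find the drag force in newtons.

D = 263 N

CD = 0.015 + 0.022 × 1.05² = 0.03925
D = ½ρv²S·CD = ½ × 1.19 × 25.3² × 17.6 × 0.03925 = 263 N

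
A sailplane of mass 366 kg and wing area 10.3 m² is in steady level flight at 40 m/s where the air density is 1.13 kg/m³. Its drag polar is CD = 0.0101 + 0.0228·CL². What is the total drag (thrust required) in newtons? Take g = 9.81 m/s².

In steady level flight, lift balances weight: W = mg = 366 × 9.81 = 3590.5 N.
Dynamic pressure q = 0.5 × 1.13 × 40² = 904 Pa.
Required CL = L/(qS) = 3590.5/(904·10.3) = 0.3856.
CD = 0.0101 + 0.0228 × 0.3856² = 0.01349.
D = q·S·CD = 904 × 10.3 × 0.01349 = 125.6 N

D = 126 N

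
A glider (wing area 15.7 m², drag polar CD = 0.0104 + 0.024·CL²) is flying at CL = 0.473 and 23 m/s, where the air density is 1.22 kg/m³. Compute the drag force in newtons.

D = 79.9 N

CD = 0.0104 + 0.024 × 0.473² = 0.01577
D = ½ρv²S·CD = ½ × 1.22 × 23² × 15.7 × 0.01577 = 79.9 N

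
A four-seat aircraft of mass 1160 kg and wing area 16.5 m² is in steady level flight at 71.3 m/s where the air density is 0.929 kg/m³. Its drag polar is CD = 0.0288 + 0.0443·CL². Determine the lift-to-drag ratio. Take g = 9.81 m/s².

L/D = 8.96

In steady level flight, lift balances weight: W = mg = 1160 × 9.81 = 11380 N.
Dynamic pressure q = 0.5 × 0.929 × 71.3² = 2361 Pa.
CL = W/(q·S) = 11380 / (2361 × 16.5) = 0.2921.
CD = 0.0288 + 0.0443 × 0.2921² = 0.03258.
L/D = CL/CD = 0.2921 / 0.03258 = 8.96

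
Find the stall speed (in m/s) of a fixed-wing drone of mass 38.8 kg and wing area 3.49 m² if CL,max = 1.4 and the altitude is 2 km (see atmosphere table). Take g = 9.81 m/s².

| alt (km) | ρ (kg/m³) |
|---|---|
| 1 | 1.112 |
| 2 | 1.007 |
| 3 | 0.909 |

V_stall = 12.4 m/s

At 2 km, from the table: ρ = 1.007 kg/m³.
Stall occurs when L = W at CL,max. W = mg = 38.8 × 9.81 = 380.6 N.
V_stall = √(2W/(ρ·S·CL,max)) = √(2 × 380.6 / (1.007 × 3.49 × 1.4))
V_stall = √154.7 = 12.4 m/s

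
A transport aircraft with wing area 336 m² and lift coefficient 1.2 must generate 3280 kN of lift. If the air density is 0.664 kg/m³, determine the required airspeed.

L = ½ρv²S·CL ⇒ v = √(2L/(ρ·S·CL))
v = √(2 × 3.28×10^6 / (0.664 × 336 × 1.2)) = √24500 = 157 m/s

v = 157 m/s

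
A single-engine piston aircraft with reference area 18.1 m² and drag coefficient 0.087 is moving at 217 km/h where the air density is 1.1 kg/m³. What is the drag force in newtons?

Convert speed: v = 217 km/h ÷ 3.6 = 60.28 m/s.
D = ½ρv²S·CD = ½ × 1.1 × 60.28² × 18.1 × 0.087 = 3150 N

D = 3150 N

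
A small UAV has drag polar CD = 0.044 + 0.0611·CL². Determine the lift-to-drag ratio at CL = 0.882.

CD = 0.044 + 0.0611 × 0.882² = 0.09153
L/D = CL/CD = 0.882 / 0.09153 = 9.64

L/D = 9.64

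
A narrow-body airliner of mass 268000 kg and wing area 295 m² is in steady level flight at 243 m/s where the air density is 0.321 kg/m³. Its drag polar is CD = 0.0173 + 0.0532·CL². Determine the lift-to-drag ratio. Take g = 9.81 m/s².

In steady level flight, lift balances weight: W = mg = 268000 × 9.81 = 2.6291×10^6 N.
Dynamic pressure q = 0.5 × 0.321 × 243² = 9477 Pa.
CL = 2W/(ρv²S) = 2×2.6291×10^6/(0.321×243²×295) = 0.9404.
CD = 0.0173 + 0.0532 × 0.9404² = 0.06434.
L/D = CL/CD = 0.9404 / 0.06434 = 14.6

L/D = 14.6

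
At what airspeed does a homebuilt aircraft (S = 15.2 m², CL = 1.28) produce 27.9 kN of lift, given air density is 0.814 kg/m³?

v = 59.4 m/s

L = ½ρv²S·CL ⇒ v = √(2L/(ρ·S·CL))
v = √(2 × 27900 / (0.814 × 15.2 × 1.28)) = √3523 = 59.4 m/s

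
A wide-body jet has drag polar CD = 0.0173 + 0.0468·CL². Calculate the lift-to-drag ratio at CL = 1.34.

CD = 0.0173 + 0.0468 × 1.34² = 0.1013
L/D = CL/CD = 1.34 / 0.1013 = 13.2

L/D = 13.2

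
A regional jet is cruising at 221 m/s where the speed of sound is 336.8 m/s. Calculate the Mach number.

M = 0.656

M = v/a = 221 / 336.8 = 0.656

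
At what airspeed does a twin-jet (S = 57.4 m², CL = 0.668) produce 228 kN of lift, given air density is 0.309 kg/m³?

v = 196 m/s

L = ½ρv²S·CL ⇒ v = √(2L/(ρ·S·CL))
v = √(2 × 2.28×10^5 / (0.309 × 57.4 × 0.668)) = √38490 = 196 m/s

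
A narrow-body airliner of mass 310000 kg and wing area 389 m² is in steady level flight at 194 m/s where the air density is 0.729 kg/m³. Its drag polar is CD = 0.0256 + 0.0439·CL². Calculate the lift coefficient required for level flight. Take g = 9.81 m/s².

CL = 0.57

Weight W = mg = 310000 × 9.81 = 3.0411×10^6 N; in level flight L = W.
q = ½ρv² = ½ × 0.729 × 194² = 13720 Pa.
Required CL = L/(qS) = 3.0411×10^6/(13720·389) = 0.5699.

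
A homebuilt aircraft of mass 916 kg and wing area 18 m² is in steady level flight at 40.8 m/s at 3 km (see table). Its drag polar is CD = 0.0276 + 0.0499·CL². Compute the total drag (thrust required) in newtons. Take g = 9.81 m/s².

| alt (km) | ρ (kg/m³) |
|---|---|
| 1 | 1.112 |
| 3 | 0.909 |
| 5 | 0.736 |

At 3 km, from the table: ρ = 0.909 kg/m³.
Weight W = mg = 916 × 9.81 = 8986 N; in level flight L = W.
q = ½ρv² = ½ × 0.909 × 40.8² = 756.6 Pa.
CL = 2W/(ρv²S) = 2×8986/(0.909×40.8²×18) = 0.6598.
CD = 0.0276 + 0.0499 × 0.6598² = 0.04933.
D = q·S·CD = 756.6 × 18 × 0.04933 = 671.7 N

D = 672 N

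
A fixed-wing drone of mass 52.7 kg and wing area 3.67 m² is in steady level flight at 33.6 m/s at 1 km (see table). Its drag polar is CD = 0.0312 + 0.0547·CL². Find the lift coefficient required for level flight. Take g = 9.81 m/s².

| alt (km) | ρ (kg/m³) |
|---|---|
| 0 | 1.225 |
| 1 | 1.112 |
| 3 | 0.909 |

CL = 0.224

At 1 km, from the table: ρ = 1.112 kg/m³.
Level flight ⇒ L = W = m·g = 52.7 × 9.81 = 516.99 N.
q = ½ρv² = ½ × 1.112 × 33.6² = 627.7 Pa.
CL = W/(q·S) = 516.99 / (627.7 × 3.67) = 0.2244.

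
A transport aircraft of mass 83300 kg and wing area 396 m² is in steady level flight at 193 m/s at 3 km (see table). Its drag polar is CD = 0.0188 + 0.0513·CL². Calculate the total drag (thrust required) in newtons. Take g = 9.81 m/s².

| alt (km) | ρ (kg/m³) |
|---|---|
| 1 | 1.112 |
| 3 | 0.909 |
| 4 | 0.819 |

D = 1.31×10^5 N

At 3 km, from the table: ρ = 0.909 kg/m³.
Weight W = mg = 83300 × 9.81 = 8.1717×10^5 N; in level flight L = W.
Dynamic pressure q = 0.5 × 0.909 × 193² = 16930 Pa.
Required CL = L/(qS) = 8.1717×10^5/(16930·396) = 0.1219.
CD = 0.0188 + 0.0513 × 0.1219² = 0.01956.
D = q·S·CD = 16930 × 396 × 0.01956 = 1.311×10^5 N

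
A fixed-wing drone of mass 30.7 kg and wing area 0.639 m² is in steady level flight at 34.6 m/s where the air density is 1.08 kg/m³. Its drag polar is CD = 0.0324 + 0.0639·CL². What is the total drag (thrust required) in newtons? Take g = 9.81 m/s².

D = 27.4 N

Level flight ⇒ L = W = m·g = 30.7 × 9.81 = 301.17 N.
q = ½ρv² = ½ × 1.08 × 34.6² = 646.5 Pa.
CL = W/(q·S) = 301.17 / (646.5 × 0.639) = 0.7291.
CD = 0.0324 + 0.0639 × 0.7291² = 0.06636.
D = q·S·CD = 646.5 × 0.639 × 0.06636 = 27.41 N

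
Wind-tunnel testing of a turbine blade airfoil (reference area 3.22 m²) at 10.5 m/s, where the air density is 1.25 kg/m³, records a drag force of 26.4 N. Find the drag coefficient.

From D = ½ρv²S·CD, rearranging gives CD = 2D/(ρv²S).
CD = 2 × 26.4 / (1.25 × 10.5² × 3.22) = 0.119

CD = 0.119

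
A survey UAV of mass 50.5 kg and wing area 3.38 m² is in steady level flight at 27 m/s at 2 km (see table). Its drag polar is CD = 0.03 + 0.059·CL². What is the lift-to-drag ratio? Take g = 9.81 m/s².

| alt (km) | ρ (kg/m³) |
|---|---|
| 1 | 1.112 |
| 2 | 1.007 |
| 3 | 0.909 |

L/D = 10.1

At 2 km, from the table: ρ = 1.007 kg/m³.
In steady level flight, lift balances weight: W = mg = 50.5 × 9.81 = 495.41 N.
Dynamic pressure q = 0.5 × 1.007 × 27² = 367.1 Pa.
Required CL = L/(qS) = 495.41/(367.1·3.38) = 0.3993.
CD = 0.03 + 0.059 × 0.3993² = 0.03941.
L/D = CL/CD = 0.3993 / 0.03941 = 10.1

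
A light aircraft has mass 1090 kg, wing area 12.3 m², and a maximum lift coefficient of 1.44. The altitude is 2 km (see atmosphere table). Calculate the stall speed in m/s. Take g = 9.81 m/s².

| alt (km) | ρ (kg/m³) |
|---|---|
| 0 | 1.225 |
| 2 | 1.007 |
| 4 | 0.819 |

V_stall = 34.6 m/s

At 2 km, from the table: ρ = 1.007 kg/m³.
Weight W = mg = 1090 × 9.81 = 10690 N.
V_stall = √(2W/(ρ·S·CL,max)) = √(2 × 10690 / (1.007 × 12.3 × 1.44))
V_stall = √1199 = 34.6 m/s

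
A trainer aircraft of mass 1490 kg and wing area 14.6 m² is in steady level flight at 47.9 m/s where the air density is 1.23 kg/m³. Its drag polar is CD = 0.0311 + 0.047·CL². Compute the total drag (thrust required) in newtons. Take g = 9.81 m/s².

In steady level flight, lift balances weight: W = mg = 1490 × 9.81 = 14617 N.
Dynamic pressure q = 0.5 × 1.23 × 47.9² = 1411 Pa.
CL = W/(q·S) = 14617 / (1411 × 14.6) = 0.7095.
CD = 0.0311 + 0.047 × 0.7095² = 0.05476.
D = q·S·CD = 1411 × 14.6 × 0.05476 = 1128 N

D = 1130 N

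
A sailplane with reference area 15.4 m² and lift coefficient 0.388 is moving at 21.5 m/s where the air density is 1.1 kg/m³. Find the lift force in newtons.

Dynamic pressure q = ½ρv² = ½ × 1.1 × 21.5² = 254.2 Pa.
L = q·S·CL = 254.2 × 15.4 × 0.388 = 1520 N

L = 1520 N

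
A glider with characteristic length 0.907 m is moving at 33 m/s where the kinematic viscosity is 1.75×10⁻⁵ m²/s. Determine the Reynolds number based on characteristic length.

Re = 1.71×10^6

Re = v·c/ν = 33 × 0.907 / (1.75×10⁻⁵) = 1.71×10^6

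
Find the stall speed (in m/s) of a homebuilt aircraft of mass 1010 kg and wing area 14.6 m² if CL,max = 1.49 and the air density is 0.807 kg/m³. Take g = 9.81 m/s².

V_stall = 33.6 m/s

Weight W = mg = 1010 × 9.81 = 9908 N.
V_stall = √(2W/(ρ·S·CL,max)) = √(2 × 9908 / (0.807 × 14.6 × 1.49))
V_stall = √1129 = 33.6 m/s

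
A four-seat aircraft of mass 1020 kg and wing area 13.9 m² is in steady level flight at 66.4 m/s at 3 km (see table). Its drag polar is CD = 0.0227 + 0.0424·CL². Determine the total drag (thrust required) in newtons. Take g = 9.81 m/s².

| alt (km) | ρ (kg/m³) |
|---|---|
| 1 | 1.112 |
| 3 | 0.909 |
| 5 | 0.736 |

D = 785 N

At 3 km, from the table: ρ = 0.909 kg/m³.
In steady level flight, lift balances weight: W = mg = 1020 × 9.81 = 10006 N.
q = ½ρv² = ½ × 0.909 × 66.4² = 2004 Pa.
Required CL = L/(qS) = 10006/(2004·13.9) = 0.3592.
CD = 0.0227 + 0.0424 × 0.3592² = 0.02817.
D = q·S·CD = 2004 × 13.9 × 0.02817 = 784.7 N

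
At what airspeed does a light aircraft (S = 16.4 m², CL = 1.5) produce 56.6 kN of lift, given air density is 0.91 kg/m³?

L = ½ρv²S·CL ⇒ v = √(2L/(ρ·S·CL))
v = √(2 × 56600 / (0.91 × 16.4 × 1.5)) = √5057 = 71.1 m/s

v = 71.1 m/s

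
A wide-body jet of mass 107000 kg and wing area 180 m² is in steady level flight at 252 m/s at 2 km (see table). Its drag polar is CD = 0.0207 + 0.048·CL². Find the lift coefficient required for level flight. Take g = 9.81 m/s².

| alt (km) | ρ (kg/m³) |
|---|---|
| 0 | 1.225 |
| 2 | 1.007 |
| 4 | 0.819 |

CL = 0.182

At 2 km, from the table: ρ = 1.007 kg/m³.
In steady level flight, lift balances weight: W = mg = 107000 × 9.81 = 1.0497×10^6 N.
Dynamic pressure q = 0.5 × 1.007 × 252² = 31970 Pa.
CL = W/(q·S) = 1.0497×10^6 / (31970 × 180) = 0.1824.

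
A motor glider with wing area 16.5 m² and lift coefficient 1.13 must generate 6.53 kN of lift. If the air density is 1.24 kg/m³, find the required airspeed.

L = ½ρv²S·CL ⇒ v = √(2L/(ρ·S·CL))
v = √(2 × 6530 / (1.24 × 16.5 × 1.13)) = √564.9 = 23.8 m/s

v = 23.8 m/s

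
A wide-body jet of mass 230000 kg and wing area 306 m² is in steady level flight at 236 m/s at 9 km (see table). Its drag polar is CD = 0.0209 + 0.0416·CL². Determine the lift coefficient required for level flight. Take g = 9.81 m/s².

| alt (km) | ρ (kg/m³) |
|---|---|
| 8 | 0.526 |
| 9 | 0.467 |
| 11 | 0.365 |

CL = 0.567

At 9 km, from the table: ρ = 0.467 kg/m³.
Weight W = mg = 230000 × 9.81 = 2.2563×10^6 N; in level flight L = W.
Dynamic pressure q = 0.5 × 0.467 × 236² = 13010 Pa.
Required CL = L/(qS) = 2.2563×10^6/(13010·306) = 0.567.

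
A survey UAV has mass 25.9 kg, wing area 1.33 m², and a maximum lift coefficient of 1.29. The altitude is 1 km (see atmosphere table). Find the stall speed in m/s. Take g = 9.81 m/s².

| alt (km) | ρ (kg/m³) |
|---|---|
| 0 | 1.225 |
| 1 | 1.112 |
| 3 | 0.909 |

V_stall = 16.3 m/s

At 1 km, from the table: ρ = 1.112 kg/m³.
At stall, lift equals weight: L = W = m·g = 25.9 × 9.81 = 254.1 N.
From L = ½ρV²S·CL,max = W: V_stall = √(2W/(ρSCL,max)) = √(2·254.1/(1.112·1.33·1.29))
V_stall = √266.3 = 16.3 m/s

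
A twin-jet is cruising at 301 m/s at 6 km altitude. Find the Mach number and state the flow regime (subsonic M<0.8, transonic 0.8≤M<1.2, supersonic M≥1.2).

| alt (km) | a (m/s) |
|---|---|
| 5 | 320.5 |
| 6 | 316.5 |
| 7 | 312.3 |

At 6 km, from the table: a = 316.5 m/s.
M = v/a = 301 / 316.5 = 0.951
M = 0.951 → transonic.

M = 0.951 (transonic)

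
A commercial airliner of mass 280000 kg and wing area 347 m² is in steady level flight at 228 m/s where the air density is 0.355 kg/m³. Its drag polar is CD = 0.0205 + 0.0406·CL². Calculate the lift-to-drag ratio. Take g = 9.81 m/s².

L/D = 17

Weight W = mg = 280000 × 9.81 = 2.7468×10^6 N; in level flight L = W.
Dynamic pressure q = 0.5 × 0.355 × 228² = 9227 Pa.
Required CL = L/(qS) = 2.7468×10^6/(9227·347) = 0.8579.
CD = 0.0205 + 0.0406 × 0.8579² = 0.05038.
L/D = CL/CD = 0.8579 / 0.05038 = 17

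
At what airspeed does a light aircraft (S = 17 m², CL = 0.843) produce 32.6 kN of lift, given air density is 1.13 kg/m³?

v = 63.5 m/s

L = ½ρv²S·CL ⇒ v = √(2L/(ρ·S·CL))
v = √(2 × 32600 / (1.13 × 17 × 0.843)) = √4026 = 63.5 m/s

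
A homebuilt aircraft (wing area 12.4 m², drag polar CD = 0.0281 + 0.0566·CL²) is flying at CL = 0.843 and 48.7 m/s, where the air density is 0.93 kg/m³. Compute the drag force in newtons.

CD = 0.0281 + 0.0566 × 0.843² = 0.06832
D = ½ρv²S·CD = ½ × 0.93 × 48.7² × 12.4 × 0.06832 = 934 N

D = 934 N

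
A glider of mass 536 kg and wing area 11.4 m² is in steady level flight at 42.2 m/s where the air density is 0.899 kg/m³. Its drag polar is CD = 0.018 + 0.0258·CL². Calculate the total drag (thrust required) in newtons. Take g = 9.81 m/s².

In steady level flight, lift balances weight: W = mg = 536 × 9.81 = 5258.2 N.
Dynamic pressure q = 0.5 × 0.899 × 42.2² = 800.5 Pa.
CL = W/(q·S) = 5258.2 / (800.5 × 11.4) = 0.5762.
CD = 0.018 + 0.0258 × 0.5762² = 0.02657.
D = q·S·CD = 800.5 × 11.4 × 0.02657 = 242.4 N

D = 242 N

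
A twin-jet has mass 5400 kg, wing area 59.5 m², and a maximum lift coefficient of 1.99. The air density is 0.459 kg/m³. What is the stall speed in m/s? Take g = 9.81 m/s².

At stall, lift equals weight: L = W = m·g = 5400 × 9.81 = 52970 N.
From L = ½ρV²S·CL,max = W: V_stall = √(2W/(ρSCL,max)) = √(2·52970/(0.459·59.5·1.99))
V_stall = √1949 = 44.2 m/s

V_stall = 44.2 m/s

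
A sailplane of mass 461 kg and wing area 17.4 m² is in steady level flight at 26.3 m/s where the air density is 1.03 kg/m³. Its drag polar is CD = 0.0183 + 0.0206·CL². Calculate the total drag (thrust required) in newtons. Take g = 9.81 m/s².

D = 181 N

Weight W = mg = 461 × 9.81 = 4522.4 N; in level flight L = W.
Dynamic pressure q = 0.5 × 1.03 × 26.3² = 356.2 Pa.
CL = 2W/(ρv²S) = 2×4522.4/(1.03×26.3²×17.4) = 0.7296.
CD = 0.0183 + 0.0206 × 0.7296² = 0.02927.
D = q·S·CD = 356.2 × 17.4 × 0.02927 = 181.4 N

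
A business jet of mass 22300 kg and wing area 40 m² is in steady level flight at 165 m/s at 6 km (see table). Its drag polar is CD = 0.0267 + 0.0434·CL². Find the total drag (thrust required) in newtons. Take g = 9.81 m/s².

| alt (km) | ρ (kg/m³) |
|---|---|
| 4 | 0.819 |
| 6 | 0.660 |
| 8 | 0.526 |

D = 15400 N

At 6 km, from the table: ρ = 0.660 kg/m³.
In steady level flight, lift balances weight: W = mg = 22300 × 9.81 = 2.1876×10^5 N.
Dynamic pressure q = 0.5 × 0.66 × 165² = 8984 Pa.
CL = W/(q·S) = 2.1876×10^5 / (8984 × 40) = 0.6087.
CD = 0.0267 + 0.0434 × 0.6087² = 0.04278.
D = q·S·CD = 8984 × 40 × 0.04278 = 15370 N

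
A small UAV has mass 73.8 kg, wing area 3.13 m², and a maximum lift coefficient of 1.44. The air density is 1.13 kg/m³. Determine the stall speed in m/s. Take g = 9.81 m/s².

At stall, lift equals weight: L = W = m·g = 73.8 × 9.81 = 724 N.
V_stall = √(2W/(ρ·S·CL,max)) = √(2 × 724 / (1.13 × 3.13 × 1.44))
V_stall = √284.3 = 16.9 m/s

V_stall = 16.9 m/s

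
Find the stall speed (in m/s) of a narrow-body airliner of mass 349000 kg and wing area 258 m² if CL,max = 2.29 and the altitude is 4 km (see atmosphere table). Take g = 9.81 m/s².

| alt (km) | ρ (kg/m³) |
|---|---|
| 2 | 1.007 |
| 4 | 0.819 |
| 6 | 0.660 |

V_stall = 119 m/s

At 4 km, from the table: ρ = 0.819 kg/m³.
At stall, lift equals weight: L = W = m·g = 349000 × 9.81 = 3.424×10^6 N.
From L = ½ρV²S·CL,max = W: V_stall = √(2W/(ρSCL,max)) = √(2·3.424×10^6/(0.819·258·2.29))
V_stall = √14150 = 119 m/s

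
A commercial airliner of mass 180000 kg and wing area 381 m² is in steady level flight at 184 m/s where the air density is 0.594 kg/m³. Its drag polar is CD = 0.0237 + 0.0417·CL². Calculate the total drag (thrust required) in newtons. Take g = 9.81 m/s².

Level flight ⇒ L = W = m·g = 180000 × 9.81 = 1.7658×10^6 N.
Dynamic pressure q = 0.5 × 0.594 × 184² = 10060 Pa.
Required CL = L/(qS) = 1.7658×10^6/(10060·381) = 0.4609.
CD = 0.0237 + 0.0417 × 0.4609² = 0.03256.
D = q·S·CD = 10060 × 381 × 0.03256 = 1.247×10^5 N

D = 1.25×10^5 N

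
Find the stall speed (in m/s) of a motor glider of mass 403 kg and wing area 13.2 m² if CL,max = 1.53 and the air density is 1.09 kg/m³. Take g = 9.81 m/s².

Stall occurs when L = W at CL,max. W = mg = 403 × 9.81 = 3953 N.
From L = ½ρV²S·CL,max = W: V_stall = √(2W/(ρSCL,max)) = √(2·3953/(1.09·13.2·1.53))
V_stall = √359.2 = 19 m/s

V_stall = 19 m/s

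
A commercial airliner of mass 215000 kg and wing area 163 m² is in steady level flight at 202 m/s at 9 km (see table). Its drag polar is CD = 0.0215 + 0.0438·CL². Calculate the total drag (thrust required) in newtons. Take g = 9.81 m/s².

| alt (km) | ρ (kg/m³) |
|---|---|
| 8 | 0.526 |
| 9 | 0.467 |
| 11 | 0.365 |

At 9 km, from the table: ρ = 0.467 kg/m³.
Level flight ⇒ L = W = m·g = 215000 × 9.81 = 2.1092×10^6 N.
q = ½ρv² = ½ × 0.467 × 202² = 9528 Pa.
CL = W/(q·S) = 2.1092×10^6 / (9528 × 163) = 1.358.
CD = 0.0215 + 0.0438 × 1.358² = 0.1023.
D = q·S·CD = 9528 × 163 × 0.1023 = 1.589×10^5 N

D = 1.59×10^5 N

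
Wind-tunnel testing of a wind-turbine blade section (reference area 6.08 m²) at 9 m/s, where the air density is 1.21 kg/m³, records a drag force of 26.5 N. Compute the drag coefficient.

From D = ½ρv²S·CD, rearranging gives CD = 2D/(ρv²S).
CD = 2 × 26.5 / (1.21 × 9² × 6.08) = 0.0889

CD = 0.0889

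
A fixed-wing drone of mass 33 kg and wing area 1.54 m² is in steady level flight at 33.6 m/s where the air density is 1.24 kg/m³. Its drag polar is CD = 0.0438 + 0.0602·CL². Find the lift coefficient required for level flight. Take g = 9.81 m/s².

Level flight ⇒ L = W = m·g = 33 × 9.81 = 323.73 N.
q = ½ρv² = ½ × 1.24 × 33.6² = 700 Pa.
CL = W/(q·S) = 323.73 / (700 × 1.54) = 0.3003.

CL = 0.3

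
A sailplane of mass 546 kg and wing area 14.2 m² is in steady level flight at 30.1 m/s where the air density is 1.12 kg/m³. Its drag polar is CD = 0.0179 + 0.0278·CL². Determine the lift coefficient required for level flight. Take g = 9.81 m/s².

In steady level flight, lift balances weight: W = mg = 546 × 9.81 = 5356.3 N.
Dynamic pressure q = 0.5 × 1.12 × 30.1² = 507.4 Pa.
CL = W/(q·S) = 5356.3 / (507.4 × 14.2) = 0.7435.

CL = 0.743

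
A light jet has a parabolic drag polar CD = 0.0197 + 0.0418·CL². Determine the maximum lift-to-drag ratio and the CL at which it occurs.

(L/D)max = 17.4, at CL = 0.687

For CD = CD0 + K·CL², (L/D)max occurs at CL* = √(CD0/K) and equals 1/(2√(K·CD0)).
(L/D)max = 1/(2√(0.0418 × 0.0197)) = 1/(2 × 0.0287) = 17.4
CL* = √(0.0197/0.0418) = 0.687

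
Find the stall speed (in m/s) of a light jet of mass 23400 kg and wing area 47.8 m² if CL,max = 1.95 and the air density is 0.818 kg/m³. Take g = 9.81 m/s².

Stall occurs when L = W at CL,max. W = mg = 23400 × 9.81 = 2.296×10^5 N.
V_stall = √(2W/(ρ·S·CL,max)) = √(2 × 2.296×10^5 / (0.818 × 47.8 × 1.95))
V_stall = √6021 = 77.6 m/s

V_stall = 77.6 m/s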